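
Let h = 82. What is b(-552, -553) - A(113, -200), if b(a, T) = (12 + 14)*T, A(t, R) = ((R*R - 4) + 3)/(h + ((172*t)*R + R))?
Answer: -55891818205/3887318 ≈ -14378.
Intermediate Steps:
A(t, R) = (-1 + R²)/(82 + R + 172*R*t) (A(t, R) = ((R*R - 4) + 3)/(82 + ((172*t)*R + R)) = ((R² - 4) + 3)/(82 + (172*R*t + R)) = ((-4 + R²) + 3)/(82 + (R + 172*R*t)) = (-1 + R²)/(82 + R + 172*R*t))
b(a, T) = 26*T
b(-552, -553) - A(113, -200) = 26*(-553) - (-1 + (-200)²)/(82 - 200 + 172*(-200)*113) = -14378 - (-1 + 40000)/(82 - 200 - 3887200) = -14378 - 39999/(-3887318) = -14378 - (-1)*39999/3887318 = -14378 - 1*(-39999/3887318) = -14378 + 39999/3887318 = -55891818205/3887318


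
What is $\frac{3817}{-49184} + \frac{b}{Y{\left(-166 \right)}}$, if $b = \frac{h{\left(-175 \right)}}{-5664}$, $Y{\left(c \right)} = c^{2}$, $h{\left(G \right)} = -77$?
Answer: $- \frac{18616963255}{239890631808} \approx -0.077606$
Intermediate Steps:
$b = \frac{77}{5664}$ ($b = - \frac{77}{-5664} = \left(-77\right) \left(- \frac{1}{5664}\right) = \frac{77}{5664} \approx 0.013595$)
$\frac{3817}{-49184} + \frac{b}{Y{\left(-166 \right)}} = \frac{3817}{-49184} + \frac{77}{5664 \left(-166\right)^{2}} = 3817 \left(- \frac{1}{49184}\right) + \frac{77}{5664 \cdot 27556} = - \frac{3817}{49184} + \frac{77}{5664} \cdot \frac{1}{27556} = - \frac{3817}{49184} + \frac{77}{156077184} = - \frac{18616963255}{239890631808}$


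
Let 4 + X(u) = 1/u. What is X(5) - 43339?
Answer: -216714/5 ≈ -43343.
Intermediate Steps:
X(u) = -4 + 1/u
X(5) - 43339 = (-4 + 1/5) - 43339 = (-4 + ⅕) - 43339 = -19/5 - 43339 = -216714/5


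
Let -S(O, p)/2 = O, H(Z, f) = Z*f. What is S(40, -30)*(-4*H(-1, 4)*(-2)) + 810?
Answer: 3370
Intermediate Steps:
S(O, p) = -2*O
S(40, -30)*(-4*H(-1, 4)*(-2)) + 810 = (-2*40)*(-(-4)*4*(-2)) + 810 = -80*(-4*(-4))*(-2) + 810 = -1280*(-2) + 810 = -80*(-32) + 810 = 2560 + 810 = 3370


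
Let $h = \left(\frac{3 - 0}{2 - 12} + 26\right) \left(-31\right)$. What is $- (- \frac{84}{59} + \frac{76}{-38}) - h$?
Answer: $\frac{472073}{590} \approx 800.12$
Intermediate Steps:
$h = - \frac{7967}{10}$ ($h = \left(\frac{3 + \left(-5 + 5\right)}{-10} + 26\right) \left(-31\right) = \left(\left(3 + 0\right) \left(- \frac{1}{10}\right) + 26\right) \left(-31\right) = \left(3 \left(- \frac{1}{10}\right) + 26\right) \left(-31\right) = \left(- \frac{3}{10} + 26\right) \left(-31\right) = \frac{257}{10} \left(-31\right) = - \frac{7967}{10} \approx -796.7$)
$- (- \frac{84}{59} + \frac{76}{-38}) - h = - (- \frac{84}{59} + \frac{76}{-38}) - - \frac{7967}{10} = - (\left(-84\right) \frac{1}{59} + 76 \left(- \frac{1}{38}\right)) + \frac{7967}{10} = - (- \frac{84}{59} - 2) + \frac{7967}{10} = \left(-1\right) \left(- \frac{202}{59}\right) + \frac{7967}{10} = \frac{202}{59} + \frac{7967}{10} = \frac{472073}{590}$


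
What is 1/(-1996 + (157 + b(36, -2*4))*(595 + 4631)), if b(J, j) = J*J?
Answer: 1/7591382 ≈ 1.3173e-7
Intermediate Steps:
b(J, j) = J²
1/(-1996 + (157 + b(36, -2*4))*(595 + 4631)) = 1/(-1996 + (157 + 36²)*(595 + 4631)) = 1/(-1996 + (157 + 1296)*5226) = 1/(-1996 + 1453*5226) = 1/(-1996 + 7593378) = 1/7591382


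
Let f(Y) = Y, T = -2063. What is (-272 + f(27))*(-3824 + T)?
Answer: 1442315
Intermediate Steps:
(-272 + f(27))*(-3824 + T) = (-272 + 27)*(-3824 - 2063) = -245*(-5887) = 1442315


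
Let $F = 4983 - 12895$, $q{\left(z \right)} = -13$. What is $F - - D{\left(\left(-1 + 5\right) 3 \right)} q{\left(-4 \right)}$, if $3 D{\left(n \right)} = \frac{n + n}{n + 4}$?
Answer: $- \frac{15837}{2} \approx -7918.5$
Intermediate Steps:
$D{\left(n \right)} = \frac{2 n}{3 \left(4 + n\right)}$ ($D{\left(n \right)} = \frac{\left(n + n\right) \frac{1}{n + 4}}{3} = \frac{2 n \frac{1}{4 + n}}{3} = \frac{2 n}{3 \left(4 + n\right)}$)
$F = -7912$ ($F = 4983 - 12895 = -7912$)
$F - - D{\left(\left(-1 + 5\right) 3 \right)} q{\left(-4 \right)} = -7912 - - \frac{2 \left(-1 + 5\right) 3}{3 \left(4 + \left(-1 + 5\right) 3\right)} \left(-13\right) = -7912 - - \frac{2 \cdot 4 \cdot 3}{3 \left(4 + 4 \cdot 3\right)} \left(-13\right) = -7912 - - \frac{2 \cdot 12}{3 \left(4 + 12\right)} \left(-13\right) = -7912 - - \frac{2 \cdot 12}{3 \cdot 16} \left(-13\right) = -7912 - \left(-1\right) \frac{1}{2} \left(-13\right) = -7912 - \left(- \frac{1}{2}\right) \left(-13\right) = -7912 - \frac{13}{2} = - \frac{15837}{2}$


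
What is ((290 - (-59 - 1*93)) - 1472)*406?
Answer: -418180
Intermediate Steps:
((290 - (-59 - 1*93)) - 1472)*406 = ((290 - (-59 - 93)) - 1472)*406 = ((290 - 1*(-152)) - 1472)*406 = ((290 + 152) - 1472)*406 = (442 - 1472)*406 = -1030*406 = -418180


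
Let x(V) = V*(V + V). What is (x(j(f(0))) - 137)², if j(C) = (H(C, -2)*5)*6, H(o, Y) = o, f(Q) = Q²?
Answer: 18769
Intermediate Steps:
j(C) = 30*C (j(C) = (C*5)*6 = (5*C)*6 = 30*C)
x(V) = 2*V² (x(V) = V*(2*V) = 2*V²)
(x(j(f(0))) - 137)² = (2*(30*0²)² - 137)² = (2*(30*0)² - 137)² = (2*0² - 137)² = (2*0 - 137)² = (0 - 137)² = (-137)² = 18769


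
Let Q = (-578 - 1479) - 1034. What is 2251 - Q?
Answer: 5342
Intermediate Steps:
Q = -3091 (Q = -2057 - 1034 = -3091)
2251 - Q = 2251 - 1*(-3091) = 2251 + 3091 = 5342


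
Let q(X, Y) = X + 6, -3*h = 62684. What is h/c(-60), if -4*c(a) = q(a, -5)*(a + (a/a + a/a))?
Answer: 62684/2349 ≈ 26.685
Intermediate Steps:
h = -62684/3 (h = -1/3*62684 = -62684/3 ≈ -20895.)
q(X, Y) = 6 + X
c(a) = -(2 + a)*(6 + a)/4 (c(a) = -(6 + a)*(a + (a/a + a/a))/4 = -(6 + a)*(a + (1 + 1))/4 = -(6 + a)*(a + 2)/4 = -(6 + a)*(2 + a)/4 = -(2 + a)*(6 + a)/4)
h/c(-60) = -62684*(-4/((2 - 60)*(6 - 60)))/3 = -62684/(3*((-1/4*(-58)*(-54)))) = -62684/3/(-783) = -62684/3*(-1/783) = 62684/2349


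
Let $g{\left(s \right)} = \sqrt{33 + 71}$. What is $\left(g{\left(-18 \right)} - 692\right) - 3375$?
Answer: $-4067 + 2 \sqrt{26} \approx -4056.8$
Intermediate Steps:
$g{\left(s \right)} = 2 \sqrt{26}$ ($g{\left(s \right)} = \sqrt{104} = 2 \sqrt{26}$)
$\left(g{\left(-18 \right)} - 692\right) - 3375 = \left(2 \sqrt{26} - 692\right) - 3375 = \left(-692 + 2 \sqrt{26}\right) - 3375 = -4067 + 2 \sqrt{26}$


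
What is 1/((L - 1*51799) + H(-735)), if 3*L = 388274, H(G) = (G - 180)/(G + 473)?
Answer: 786/61016519 ≈ 1.2882e-5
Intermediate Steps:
H(G) = (-180 + G)/(473 + G)
L = 388274/3 (L = (⅓)*388274 = 388274/3 ≈ 1.2942e+5)
1/((L - 1*51799) + H(-735)) = 1/((388274/3 - 1*51799) + (-180 - 735)/(473 - 735)) = 1/((388274/3 - 51799) - 915/(-262)) = 1/(232877/3 - 1/262*(-915)) = 1/(232877/3 + 915/262) = 1/(61016519/786) = 786/61016519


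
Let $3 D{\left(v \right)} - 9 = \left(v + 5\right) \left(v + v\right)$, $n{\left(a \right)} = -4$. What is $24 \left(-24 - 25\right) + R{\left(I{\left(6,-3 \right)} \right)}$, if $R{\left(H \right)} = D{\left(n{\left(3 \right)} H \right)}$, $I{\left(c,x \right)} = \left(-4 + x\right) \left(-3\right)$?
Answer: $3251$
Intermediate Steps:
$I{\left(c,x \right)} = 12 - 3 x$
$D{\left(v \right)} = 3 + \frac{2 v \left(5 + v\right)}{3}$ ($D{\left(v \right)} = 3 + \frac{\left(v + 5\right) \left(v + v\right)}{3} = 3 + \frac{\left(5 + v\right) 2 v}{3} = 3 + \frac{2 v \left(5 + v\right)}{3}$)
$R{\left(H \right)} = 3 - \frac{40 H}{3} + \frac{32 H^{2}}{3}$ ($R{\left(H \right)} = 3 + \frac{2 \left(- 4 H\right)^{2}}{3} + \frac{10 \left(- 4 H\right)}{3} = 3 + \frac{2 \cdot 16 H^{2}}{3} - \frac{40 H}{3} = 3 + \frac{32 H^{2}}{3} - \frac{40 H}{3} = 3 - \frac{40 H}{3} + \frac{32 H^{2}}{3}$)
$24 \left(-24 - 25\right) + R{\left(I{\left(6,-3 \right)} \right)} = 24 \left(-24 - 25\right) + \left(3 - \frac{40 \left(12 - -9\right)}{3} + \frac{32 \left(12 - -9\right)^{2}}{3}\right) = 24 \left(-49\right) + \left(3 - \frac{40 \left(12 + 9\right)}{3} + \frac{32 \left(12 + 9\right)^{2}}{3}\right) = -1176 + \left(3 - 280 + \frac{32 \cdot 21^{2}}{3}\right) = -1176 + \left(3 - 280 + \frac{32}{3} \cdot 441\right) = -1176 + \left(3 - 280 + 4704\right) = -1176 + 4427 = 3251$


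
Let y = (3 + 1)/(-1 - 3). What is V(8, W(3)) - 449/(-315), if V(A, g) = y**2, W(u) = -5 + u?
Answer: 764/315 ≈ 2.4254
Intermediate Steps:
y = -1 (y = 4/(-4) = 4*(-1/4) = -1)
V(A, g) = 1 (V(A, g) = (-1)**2 = 1)
V(8, W(3)) - 449/(-315) = 1 - 449/(-315) = 1 - 449*(-1)/315 = 1 - 1*(-449/315) = 1 + 449/315 = 764/315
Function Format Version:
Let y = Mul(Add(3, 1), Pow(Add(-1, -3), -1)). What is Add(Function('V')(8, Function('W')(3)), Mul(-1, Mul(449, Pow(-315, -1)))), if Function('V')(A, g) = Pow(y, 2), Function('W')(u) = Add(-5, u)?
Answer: Rational(764, 315) ≈ 2.4254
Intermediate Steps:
y = -1 (y = Mul(4, Pow(-4, -1)) = Mul(4, Rational(-1, 4)) = -1)
Function('V')(A, g) = 1 (Function('V')(A, g) = Pow(-1, 2) = 1)
Add(Function('V')(8, Function('W')(3)), Mul(-1, Mul(449, Pow(-315, -1)))) = Add(1, Mul(-1, Mul(449, Pow(-315, -1)))) = Add(1, Mul(-1, Mul(449, Rational(-1, 315)))) = Add(1, Mul(-1, Rational(-449, 315))) = Add(1, Rational(449, 315)) = Rational(764, 315)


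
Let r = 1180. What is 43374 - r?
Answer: 42194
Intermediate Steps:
43374 - r = 43374 - 1*1180 = 43374 - 1180 = 42194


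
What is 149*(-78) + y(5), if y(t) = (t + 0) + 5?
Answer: -11612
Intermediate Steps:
y(t) = 5 + t (y(t) = t + 5 = 5 + t)
149*(-78) + y(5) = 149*(-78) + (5 + 5) = -11622 + 10 = -11612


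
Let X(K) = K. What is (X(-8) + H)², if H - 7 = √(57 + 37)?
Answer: (1 - √94)² ≈ 75.609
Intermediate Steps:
H = 7 + √94 (H = 7 + √(57 + 37) = 7 + √94 ≈ 16.695)
(X(-8) + H)² = (-8 + (7 + √94))² = (-1 + √94)²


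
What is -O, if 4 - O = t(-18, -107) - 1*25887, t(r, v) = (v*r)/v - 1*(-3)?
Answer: -25906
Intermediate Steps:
t(r, v) = 3 + r (t(r, v) = (r*v)/v + 3 = r + 3 = 3 + r)
O = 25906 (O = 4 - ((3 - 18) - 1*25887) = 4 - (-15 - 25887) = 4 - 1*(-25902) = 4 + 25902 = 25906)
-O = -1*25906 = -25906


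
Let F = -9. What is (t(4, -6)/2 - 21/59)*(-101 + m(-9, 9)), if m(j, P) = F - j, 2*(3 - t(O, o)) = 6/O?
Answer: -36663/472 ≈ -77.676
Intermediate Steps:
t(O, o) = 3 - 3/O
m(j, P) = -9 - j
(t(4, -6)/2 - 21/59)*(-101 + m(-9, 9)) = ((3 - 3/4)/2 - 21/59)*(-101 + (-9 - 1*(-9))) = ((3 - 3*¼)*(½) - 21*1/59)*(-101 + (-9 + 9)) = ((3 - ¾)*(½) - 21/59)*(-101 + 0) = ((9/4)*(½) - 21/59)*(-101) = (9/8 - 21/59)*(-101) = (363/472)*(-101) = -36663/472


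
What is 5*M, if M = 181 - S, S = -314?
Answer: 2475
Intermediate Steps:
M = 495 (M = 181 - 1*(-314) = 181 + 314 = 495)
5*M = 5*495 = 2475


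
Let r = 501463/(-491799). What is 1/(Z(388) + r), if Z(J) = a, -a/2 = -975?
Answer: 491799/958506587 ≈ 0.00051309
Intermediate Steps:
a = 1950 (a = -2*(-975) = 1950)
Z(J) = 1950
r = -501463/491799 (r = 501463*(-1/491799) = -501463/491799 ≈ -1.0196)
1/(Z(388) + r) = 1/(1950 - 501463/491799) = 1/(958506587/491799) = 491799/958506587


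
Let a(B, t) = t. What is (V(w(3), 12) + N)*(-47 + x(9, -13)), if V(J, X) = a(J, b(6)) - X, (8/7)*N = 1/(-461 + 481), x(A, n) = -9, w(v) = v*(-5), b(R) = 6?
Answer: 6671/20 ≈ 333.55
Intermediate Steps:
w(v) = -5*v
N = 7/160 (N = 7/(8*(-461 + 481)) = (7/8)/20 = (7/8)*(1/20) = 7/160 ≈ 0.043750)
V(J, X) = 6 - X
(V(w(3), 12) + N)*(-47 + x(9, -13)) = ((6 - 1*12) + 7/160)*(-47 - 9) = ((6 - 12) + 7/160)*(-56) = (-6 + 7/160)*(-56) = -953/160*(-56) = 6671/20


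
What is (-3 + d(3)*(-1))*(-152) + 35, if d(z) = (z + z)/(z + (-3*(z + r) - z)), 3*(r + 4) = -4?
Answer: 4349/7 ≈ 621.29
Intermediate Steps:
r = -16/3 (r = -4 + (⅓)*(-4) = -4 - 4/3 = -16/3 ≈ -5.3333)
d(z) = 2*z/(16 - 3*z) (d(z) = (z + z)/(z + (-3*(z - 16/3) - z)) = (2*z)/(z + (-3*(-16/3 + z) - z)) = (2*z)/(z + ((16 - 3*z) - z)) = (2*z)/(z + (16 - 4*z)) = (2*z)/(16 - 3*z) = 2*z/(16 - 3*z))
(-3 + d(3)*(-1))*(-152) + 35 = (-3 - 2*3/(-16 + 3*3)*(-1))*(-152) + 35 = (-3 - 2*3/(-16 + 9)*(-1))*(-152) + 35 = (-3 - 2*3/(-7)*(-1))*(-152) + 35 = (-3 - 2*3*(-⅐)*(-1))*(-152) + 35 = (-3 + (6/7)*(-1))*(-152) + 35 = (-3 - 6/7)*(-152) + 35 = -27/7*(-152) + 35 = 4104/7 + 35 = 4349/7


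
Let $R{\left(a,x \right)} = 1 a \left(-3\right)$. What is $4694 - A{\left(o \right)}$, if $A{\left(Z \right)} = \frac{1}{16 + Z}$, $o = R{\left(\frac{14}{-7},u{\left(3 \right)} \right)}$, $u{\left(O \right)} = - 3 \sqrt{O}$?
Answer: $\frac{103267}{22} \approx 4694.0$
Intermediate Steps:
$R{\left(a,x \right)} = - 3 a$ ($R{\left(a,x \right)} = a \left(-3\right) = - 3 a$)
$o = 6$ ($o = - 3 \frac{14}{-7} = - 3 \cdot 14 \left(- \frac{1}{7}\right) = \left(-3\right) \left(-2\right) = 6$)
$4694 - A{\left(o \right)} = 4694 - \frac{1}{16 + 6} = 4694 - \frac{1}{22} = \frac{103267}{22}$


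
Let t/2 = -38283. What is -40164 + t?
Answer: -116730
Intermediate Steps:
t = -76566 (t = 2*(-38283) = -76566)
-40164 + t = -40164 - 76566 = -116730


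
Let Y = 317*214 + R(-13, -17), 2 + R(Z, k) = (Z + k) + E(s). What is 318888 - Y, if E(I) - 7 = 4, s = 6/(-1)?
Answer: 251071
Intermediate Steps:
s = -6 (s = 6*(-1) = -6)
E(I) = 11 (E(I) = 7 + 4 = 11)
R(Z, k) = 9 + Z + k (R(Z, k) = -2 + ((Z + k) + 11) = -2 + (11 + Z + k) = 9 + Z + k)
Y = 67817 (Y = 317*214 + (9 - 13 - 17) = 67838 - 21 = 67817)
318888 - Y = 318888 - 1*67817 = 318888 - 67817 = 251071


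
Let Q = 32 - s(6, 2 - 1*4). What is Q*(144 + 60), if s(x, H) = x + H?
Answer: 5712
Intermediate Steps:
s(x, H) = H + x
Q = 28 (Q = 32 - ((2 - 1*4) + 6) = 32 - ((2 - 4) + 6) = 32 - (-2 + 6) = 32 - 1*4 = 32 - 4 = 28)
Q*(144 + 60) = 28*(144 + 60) = 28*204 = 5712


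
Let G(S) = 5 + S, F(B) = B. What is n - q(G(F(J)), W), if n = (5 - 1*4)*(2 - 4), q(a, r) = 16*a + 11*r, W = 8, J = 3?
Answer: -218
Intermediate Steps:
q(a, r) = 11*r + 16*a
n = -2 (n = (5 - 4)*(-2) = 1*(-2) = -2)
n - q(G(F(J)), W) = -2 - (11*8 + 16*(5 + 3)) = -2 - (88 + 16*8) = -2 - (88 + 128) = -2 - 1*216 = -2 - 216 = -218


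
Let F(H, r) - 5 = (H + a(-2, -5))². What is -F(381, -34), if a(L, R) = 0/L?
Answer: -145166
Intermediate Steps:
a(L, R) = 0
F(H, r) = 5 + H² (F(H, r) = 5 + (H + 0)² = 5 + H²)
-F(381, -34) = -(5 + 381²) = -(5 + 145161) = -1*145166 = -145166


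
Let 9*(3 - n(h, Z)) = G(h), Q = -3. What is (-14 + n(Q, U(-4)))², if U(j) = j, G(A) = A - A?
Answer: 121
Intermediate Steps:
G(A) = 0
n(h, Z) = 3 (n(h, Z) = 3 - ⅑*0 = 3 + 0 = 3)
(-14 + n(Q, U(-4)))² = (-14 + 3)² = (-11)² = 121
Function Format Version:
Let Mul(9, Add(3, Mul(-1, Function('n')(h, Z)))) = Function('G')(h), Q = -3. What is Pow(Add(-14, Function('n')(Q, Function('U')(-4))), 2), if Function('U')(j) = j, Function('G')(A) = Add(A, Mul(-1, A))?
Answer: 121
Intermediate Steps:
Function('G')(A) = 0
Function('n')(h, Z) = 3 (Function('n')(h, Z) = Add(3, Mul(Rational(-1, 9), 0)) = Add(3, 0) = 3)
Pow(Add(-14, Function('n')(Q, Function('U')(-4))), 2) = Pow(Add(-14, 3), 2) = Pow(-11, 2) = 121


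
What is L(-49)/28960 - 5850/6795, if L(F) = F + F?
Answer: -1889799/2186480 ≈ -0.86431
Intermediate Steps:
L(F) = 2*F
L(-49)/28960 - 5850/6795 = (2*(-49))/28960 - 5850/6795 = -98*1/28960 - 5850*1/6795 = -49/14480 - 130/151 = -1889799/2186480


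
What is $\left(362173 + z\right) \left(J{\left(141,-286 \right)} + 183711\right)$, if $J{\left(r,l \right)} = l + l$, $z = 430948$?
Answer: $145251386819$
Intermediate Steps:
$J{\left(r,l \right)} = 2 l$
$\left(362173 + z\right) \left(J{\left(141,-286 \right)} + 183711\right) = \left(362173 + 430948\right) \left(2 \left(-286\right) + 183711\right) = 793121 \left(-572 + 183711\right) = 793121 \cdot 183139 = 145251386819$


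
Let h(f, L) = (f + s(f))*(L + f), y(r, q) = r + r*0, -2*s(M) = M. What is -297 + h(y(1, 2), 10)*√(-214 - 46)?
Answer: -297 + 11*I*√65 ≈ -297.0 + 88.685*I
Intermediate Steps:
s(M) = -M/2
y(r, q) = r (y(r, q) = r + 0 = r)
h(f, L) = f*(L + f)/2 (h(f, L) = (f - f/2)*(L + f) = (f/2)*(L + f) = f*(L + f)/2)
-297 + h(y(1, 2), 10)*√(-214 - 46) = -297 + ((½)*1*(10 + 1))*√(-214 - 46) = -297 + ((½)*1*11)*√(-260) = -297 + 11*(2*I*√65)/2 = -297 + 11*I*√65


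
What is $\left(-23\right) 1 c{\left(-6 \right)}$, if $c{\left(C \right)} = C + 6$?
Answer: $0$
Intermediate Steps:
$c{\left(C \right)} = 6 + C$
$\left(-23\right) 1 c{\left(-6 \right)} = \left(-23\right) 1 \left(6 - 6\right) = \left(-23\right) 0 = 0$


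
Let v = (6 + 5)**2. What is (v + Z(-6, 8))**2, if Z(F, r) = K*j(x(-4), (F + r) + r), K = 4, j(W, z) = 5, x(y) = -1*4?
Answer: 19881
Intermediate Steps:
x(y) = -4
v = 121 (v = 11**2 = 121)
Z(F, r) = 20 (Z(F, r) = 4*5 = 20)
(v + Z(-6, 8))**2 = (121 + 20)**2 = 141**2 = 19881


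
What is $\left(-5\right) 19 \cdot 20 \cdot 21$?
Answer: $-39900$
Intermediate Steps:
$\left(-5\right) 19 \cdot 20 \cdot 21 = \left(-95\right) 20 \cdot 21 = \left(-1900\right) 21 = -39900$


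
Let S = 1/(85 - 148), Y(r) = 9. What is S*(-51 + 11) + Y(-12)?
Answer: 607/63 ≈ 9.6349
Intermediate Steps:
S = -1/63 (S = 1/(-63) = -1/63 ≈ -0.015873)
S*(-51 + 11) + Y(-12) = -(-51 + 11)/63 + 9 = -1/63*(-40) + 9 = 40/63 + 9 = 607/63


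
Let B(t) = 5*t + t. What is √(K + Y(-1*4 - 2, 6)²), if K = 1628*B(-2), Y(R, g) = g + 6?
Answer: 8*I*√303 ≈ 139.26*I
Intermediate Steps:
B(t) = 6*t
Y(R, g) = 6 + g
K = -19536 (K = 1628*(6*(-2)) = 1628*(-12) = -19536)
√(K + Y(-1*4 - 2, 6)²) = √(-19536 + (6 + 6)²) = √(-19536 + 12²) = √(-19536 + 144) = √(-19392) = 8*I*√303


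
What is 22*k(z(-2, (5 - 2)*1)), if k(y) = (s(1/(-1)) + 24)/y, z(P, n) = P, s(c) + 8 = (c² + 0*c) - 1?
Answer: -176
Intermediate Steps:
s(c) = -9 + c² (s(c) = -8 + ((c² + 0*c) - 1) = -8 + ((c² + 0) - 1) = -8 + (c² - 1) = -8 + (-1 + c²) = -9 + c²)
k(y) = 16/y (k(y) = ((-9 + (1/(-1))²) + 24)/y = ((-9 + (-1)²) + 24)/y = ((-9 + 1) + 24)/y = (-8 + 24)/y = 16/y)
22*k(z(-2, (5 - 2)*1)) = 22*(16/(-2)) = 22*(16*(-½)) = 22*(-8) = -176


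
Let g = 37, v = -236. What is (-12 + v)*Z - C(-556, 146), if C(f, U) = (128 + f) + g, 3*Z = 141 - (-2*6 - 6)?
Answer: -12753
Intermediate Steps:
Z = 53 (Z = (141 - (-2*6 - 6))/3 = (141 - (-12 - 6))/3 = (141 - 1*(-18))/3 = (141 + 18)/3 = (⅓)*159 = 53)
C(f, U) = 165 + f (C(f, U) = (128 + f) + 37 = 165 + f)
(-12 + v)*Z - C(-556, 146) = (-12 - 236)*53 - (165 - 556) = -248*53 - 1*(-391) = -13144 + 391 = -12753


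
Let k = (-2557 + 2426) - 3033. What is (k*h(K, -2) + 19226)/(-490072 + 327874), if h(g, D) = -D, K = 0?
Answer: -6449/81099 ≈ -0.079520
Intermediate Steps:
k = -3164 (k = -131 - 3033 = -3164)
(k*h(K, -2) + 19226)/(-490072 + 327874) = (-(-3164)*(-2) + 19226)/(-490072 + 327874) = (-3164*2 + 19226)/(-162198) = (-6328 + 19226)*(-1/162198) = 12898*(-1/162198) = -6449/81099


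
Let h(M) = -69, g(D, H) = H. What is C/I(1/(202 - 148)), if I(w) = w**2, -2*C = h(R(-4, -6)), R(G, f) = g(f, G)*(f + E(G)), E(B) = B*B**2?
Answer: 100602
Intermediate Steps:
E(B) = B**3
R(G, f) = G*(f + G**3)
C = 69/2 (C = -1/2*(-69) = 69/2 ≈ 34.500)
C/I(1/(202 - 148)) = 69/(2*((1/(202 - 148))**2)) = 69/(2*((1/54)**2)) = 69/(2*(1/2916)) = (69/2)*2916 = 100602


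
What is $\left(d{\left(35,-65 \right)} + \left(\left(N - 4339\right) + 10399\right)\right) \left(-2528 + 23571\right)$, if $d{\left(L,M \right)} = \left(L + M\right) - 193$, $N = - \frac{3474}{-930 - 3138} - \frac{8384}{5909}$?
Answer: $\frac{164012801609173}{1335434} \approx 1.2282 \cdot 10^{8}$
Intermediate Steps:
$N = - \frac{754347}{1335434}$ ($N = - \frac{3474}{-930 - 3138} - \frac{8384}{5909} = - \frac{3474}{-4068} - \frac{8384}{5909} = \left(-3474\right) \left(- \frac{1}{4068}\right) - \frac{8384}{5909} = \frac{193}{226} - \frac{8384}{5909} = - \frac{754347}{1335434} \approx -0.56487$)
$d{\left(L,M \right)} = -193 + L + M$
$\left(d{\left(35,-65 \right)} + \left(\left(N - 4339\right) + 10399\right)\right) \left(-2528 + 23571\right) = \left(\left(-193 + 35 - 65\right) + \left(\left(- \frac{754347}{1335434} - 4339\right) + 10399\right)\right) \left(-2528 + 23571\right) = \left(-223 + \left(- \frac{5795202473}{1335434} + 10399\right)\right) 21043 = \left(-223 + \frac{8091975693}{1335434}\right) 21043 = \frac{7794173911}{1335434} \cdot 21043 = \frac{164012801609173}{1335434}$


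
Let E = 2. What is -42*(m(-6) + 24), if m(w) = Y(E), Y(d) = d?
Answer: -1092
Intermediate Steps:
m(w) = 2
-42*(m(-6) + 24) = -42*(2 + 24) = -42*26 = -1092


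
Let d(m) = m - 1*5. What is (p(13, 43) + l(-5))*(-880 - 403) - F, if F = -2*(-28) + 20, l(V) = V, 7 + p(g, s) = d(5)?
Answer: 15320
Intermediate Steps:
d(m) = -5 + m (d(m) = m - 5 = -5 + m)
p(g, s) = -7 (p(g, s) = -7 + (-5 + 5) = -7 + 0 = -7)
F = 76 (F = 56 + 20 = 76)
(p(13, 43) + l(-5))*(-880 - 403) - F = (-7 - 5)*(-880 - 403) - 1*76 = -12*(-1283) - 76 = 15396 - 76 = 15320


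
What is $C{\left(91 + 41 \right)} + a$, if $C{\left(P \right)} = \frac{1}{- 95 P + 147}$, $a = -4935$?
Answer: $- \frac{61159456}{12393} \approx -4935.0$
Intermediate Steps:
$C{\left(P \right)} = \frac{1}{147 - 95 P}$
$C{\left(91 + 41 \right)} + a = - \frac{1}{-147 + 95 \left(91 + 41\right)} - 4935 = - \frac{1}{-147 + 95 \cdot 132} - 4935 = - \frac{1}{-147 + 12540} - 4935 = - \frac{1}{12393} - 4935 = - \frac{61159456}{12393}$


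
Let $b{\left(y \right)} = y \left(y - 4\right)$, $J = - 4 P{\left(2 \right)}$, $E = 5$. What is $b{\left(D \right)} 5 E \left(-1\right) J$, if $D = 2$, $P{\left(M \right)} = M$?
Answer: $-800$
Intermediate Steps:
$J = -8$ ($J = \left(-4\right) 2 = -8$)
$b{\left(y \right)} = y \left(-4 + y\right)$
$b{\left(D \right)} 5 E \left(-1\right) J = 2 \left(-4 + 2\right) 5 \cdot 5 \left(-1\right) \left(-8\right) = 2 \left(-2\right) 5 \left(\left(-5\right) \left(-8\right)\right) = - 4 \cdot 5 \cdot 40 = \left(-4\right) 200 = -800$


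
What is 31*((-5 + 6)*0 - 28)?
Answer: -868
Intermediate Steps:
31*((-5 + 6)*0 - 28) = 31*(1*0 - 28) = 31*(0 - 28) = 31*(-28) = -868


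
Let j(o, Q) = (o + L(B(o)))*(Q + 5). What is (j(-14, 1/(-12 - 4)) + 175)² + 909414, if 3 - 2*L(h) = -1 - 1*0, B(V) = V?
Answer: 14764993/16 ≈ 9.2281e+5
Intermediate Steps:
L(h) = 2 (L(h) = 3/2 - (-1 - 1*0)/2 = 3/2 - (-1 + 0)/2 = 3/2 - ½*(-1) = 3/2 + ½ = 2)
j(o, Q) = (2 + o)*(5 + Q) (j(o, Q) = (o + 2)*(Q + 5) = (2 + o)*(5 + Q))
(j(-14, 1/(-12 - 4)) + 175)² + 909414 = ((10 + 2/(-12 - 4) + 5*(-14) - 14/(-12 - 4)) + 175)² + 909414 = ((10 + 2/(-16) - 70 - 14/(-16)) + 175)² + 909414 = ((10 + 2*(-1/16) - 70 - 1/16*(-14)) + 175)² + 909414 = ((10 - ⅛ - 70 + 7/8) + 175)² + 909414 = (-237/4 + 175)² + 909414 = (463/4)² + 909414 = 214369/16 + 909414 = 14764993/16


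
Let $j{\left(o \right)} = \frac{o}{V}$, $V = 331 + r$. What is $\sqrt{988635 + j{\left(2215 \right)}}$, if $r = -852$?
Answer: $\frac{2 \sqrt{67088729755}}{521} \approx 994.3$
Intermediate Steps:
$V = -521$ ($V = 331 - 852 = -521$)
$j{\left(o \right)} = - \frac{o}{521}$ ($j{\left(o \right)} = \frac{o}{-521} = o \left(- \frac{1}{521}\right) = - \frac{o}{521}$)
$\sqrt{988635 + j{\left(2215 \right)}} = \sqrt{988635 - \frac{2215}{521}} = \sqrt{\frac{515076620}{521}} = \frac{2 \sqrt{67088729755}}{521}$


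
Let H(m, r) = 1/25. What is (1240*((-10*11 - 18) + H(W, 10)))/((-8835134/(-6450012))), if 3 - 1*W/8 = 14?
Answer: -365509280016/3155405 ≈ -1.1584e+5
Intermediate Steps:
W = -88 (W = 24 - 8*14 = 24 - 112 = -88)
H(m, r) = 1/25
(1240*((-10*11 - 18) + H(W, 10)))/((-8835134/(-6450012))) = (1240*((-10*11 - 18) + 1/25))/((-8835134/(-6450012))) = (1240*((-110 - 18) + 1/25))/((-8835134*(-1/6450012))) = (1240*(-128 + 1/25))/(4417567/3225006) = (1240*(-3199/25))*(3225006/4417567) = -793352/5*3225006/4417567 = -365509280016/3155405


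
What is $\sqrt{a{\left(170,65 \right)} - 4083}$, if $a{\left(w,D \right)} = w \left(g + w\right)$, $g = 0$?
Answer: $\sqrt{24817} \approx 157.53$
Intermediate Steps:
$a{\left(w,D \right)} = w^{2}$ ($a{\left(w,D \right)} = w \left(0 + w\right) = w w = w^{2}$)
$\sqrt{a{\left(170,65 \right)} - 4083} = \sqrt{170^{2} - 4083} = \sqrt{28900 + \left(-16281 + 12198\right)} = \sqrt{28900 - 4083} = \sqrt{24817}$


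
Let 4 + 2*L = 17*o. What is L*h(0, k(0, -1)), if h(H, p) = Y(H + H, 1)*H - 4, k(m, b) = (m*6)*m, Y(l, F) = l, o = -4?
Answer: 144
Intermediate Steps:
k(m, b) = 6*m**2 (k(m, b) = (6*m)*m = 6*m**2)
h(H, p) = -4 + 2*H**2 (h(H, p) = (H + H)*H - 4 = (2*H)*H - 4 = 2*H**2 - 4 = -4 + 2*H**2)
L = -36 (L = -2 + (17*(-4))/2 = -2 + (1/2)*(-68) = -2 - 34 = -36)
L*h(0, k(0, -1)) = -36*(-4 + 2*0**2) = -36*(-4 + 2*0) = -36*(-4 + 0) = -36*(-4) = 144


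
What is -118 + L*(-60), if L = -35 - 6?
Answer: 2342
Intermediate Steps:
L = -41
-118 + L*(-60) = -118 - 41*(-60) = -118 + 2460 = 2342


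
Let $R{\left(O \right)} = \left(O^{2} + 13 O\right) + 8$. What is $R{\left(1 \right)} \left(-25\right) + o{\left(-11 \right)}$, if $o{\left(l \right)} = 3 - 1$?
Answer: $-548$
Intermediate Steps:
$R{\left(O \right)} = 8 + O^{2} + 13 O$
$o{\left(l \right)} = 2$ ($o{\left(l \right)} = 3 - 1 = 2$)
$R{\left(1 \right)} \left(-25\right) + o{\left(-11 \right)} = \left(8 + 1^{2} + 13 \cdot 1\right) \left(-25\right) + 2 = \left(8 + 1 + 13\right) \left(-25\right) + 2 = 22 \left(-25\right) + 2 = -550 + 2 = -548$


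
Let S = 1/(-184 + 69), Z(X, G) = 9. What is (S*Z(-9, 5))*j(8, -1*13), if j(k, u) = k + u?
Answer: 9/23 ≈ 0.39130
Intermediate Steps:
S = -1/115 (S = 1/(-115) = -1/115 ≈ -0.0086956)
(S*Z(-9, 5))*j(8, -1*13) = (-1/115*9)*(8 - 1*13) = -9*(8 - 13)/115 = -9/115*(-5) = 9/23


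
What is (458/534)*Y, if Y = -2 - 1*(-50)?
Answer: 3664/89 ≈ 41.169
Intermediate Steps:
Y = 48 (Y = -2 + 50 = 48)
(458/534)*Y = (458/534)*48 = (458*(1/534))*48 = (229/267)*48 = 3664/89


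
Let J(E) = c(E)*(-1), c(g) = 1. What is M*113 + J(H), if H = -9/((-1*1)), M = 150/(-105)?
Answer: -1137/7 ≈ -162.43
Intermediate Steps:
M = -10/7 (M = 150*(-1/105) = -10/7 ≈ -1.4286)
H = 9 (H = -9/(-1) = -9*(-1) = 9)
J(E) = -1 (J(E) = 1*(-1) = -1)
M*113 + J(H) = -10/7*113 - 1 = -1130/7 - 1 = -1137/7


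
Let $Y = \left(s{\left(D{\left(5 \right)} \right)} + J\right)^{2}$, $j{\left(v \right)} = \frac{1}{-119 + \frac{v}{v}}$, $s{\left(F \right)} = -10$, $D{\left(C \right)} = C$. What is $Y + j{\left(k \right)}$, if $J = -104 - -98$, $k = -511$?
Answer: $\frac{30207}{118} \approx 255.99$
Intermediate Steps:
$J = -6$ ($J = -104 + 98 = -6$)
$j{\left(v \right)} = - \frac{1}{118}$ ($j{\left(v \right)} = \frac{1}{-119 + 1} = \frac{1}{-118} = - \frac{1}{118}$)
$Y = 256$ ($Y = \left(-10 - 6\right)^{2} = \left(-16\right)^{2} = 256$)
$Y + j{\left(k \right)} = 256 - \frac{1}{118} = \frac{30207}{118}$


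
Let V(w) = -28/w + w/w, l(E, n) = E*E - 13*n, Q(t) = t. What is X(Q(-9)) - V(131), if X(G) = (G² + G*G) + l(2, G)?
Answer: 36970/131 ≈ 282.21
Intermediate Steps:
l(E, n) = E² - 13*n
V(w) = 1 - 28/w (V(w) = -28/w + 1 = 1 - 28/w)
X(G) = 4 - 13*G + 2*G² (X(G) = (G² + G*G) + (2² - 13*G) = (G² + G²) + (4 - 13*G) = 2*G² + (4 - 13*G) = 4 - 13*G + 2*G²)
X(Q(-9)) - V(131) = (4 - 13*(-9) + 2*(-9)²) - (-28 + 131)/131 = (4 + 117 + 2*81) - 103/131 = (4 + 117 + 162) - 1*103/131 = 283 - 103/131 = 36970/131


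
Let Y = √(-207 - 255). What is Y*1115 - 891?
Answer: -891 + 1115*I*√462 ≈ -891.0 + 23966.0*I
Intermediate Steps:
Y = I*√462 (Y = √(-462) = I*√462 ≈ 21.494*I)
Y*1115 - 891 = (I*√462)*1115 - 891 = 1115*I*√462 - 891 = -891 + 1115*I*√462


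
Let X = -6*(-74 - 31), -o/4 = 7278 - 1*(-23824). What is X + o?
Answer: -123778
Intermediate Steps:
o = -124408 (o = -4*(7278 - 1*(-23824)) = -4*(7278 + 23824) = -4*31102 = -124408)
X = 630 (X = -6*(-105) = 630)
X + o = 630 - 124408 = -123778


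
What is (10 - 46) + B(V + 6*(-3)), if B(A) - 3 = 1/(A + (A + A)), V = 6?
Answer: -1189/36 ≈ -33.028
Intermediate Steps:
B(A) = 3 + 1/(3*A) (B(A) = 3 + 1/(A + (A + A)) = 3 + 1/(A + 2*A) = 3 + 1/(3*A))
(10 - 46) + B(V + 6*(-3)) = (10 - 46) + (3 + 1/(3*(6 + 6*(-3)))) = -36 + (3 + 1/(3*(6 - 18))) = -36 + (3 + (⅓)/(-12)) = -36 + (3 + (⅓)*(-1/12)) = -36 + (3 - 1/36) = -36 + 107/36 = -1189/36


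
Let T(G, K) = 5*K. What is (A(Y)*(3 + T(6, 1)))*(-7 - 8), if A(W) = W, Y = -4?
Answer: 480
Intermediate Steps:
(A(Y)*(3 + T(6, 1)))*(-7 - 8) = (-4*(3 + 5*1))*(-7 - 8) = -4*(3 + 5)*(-15) = -4*8*(-15) = -32*(-15) = 480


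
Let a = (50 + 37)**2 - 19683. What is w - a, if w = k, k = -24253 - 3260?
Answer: -15399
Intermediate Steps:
a = -12114 (a = 87**2 - 19683 = 7569 - 19683 = -12114)
k = -27513
w = -27513
w - a = -27513 - 1*(-12114) = -27513 + 12114 = -15399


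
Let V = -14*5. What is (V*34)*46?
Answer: -109480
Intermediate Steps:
V = -70
(V*34)*46 = -70*34*46 = -2380*46 = -109480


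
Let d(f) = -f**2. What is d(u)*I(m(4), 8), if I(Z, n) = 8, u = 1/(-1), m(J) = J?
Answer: -8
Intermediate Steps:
u = -1
d(u)*I(m(4), 8) = -1*(-1)**2*8 = -1*1*8 = -1*8 = -8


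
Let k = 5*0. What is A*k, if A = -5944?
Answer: 0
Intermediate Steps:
k = 0
A*k = -5944*0 = 0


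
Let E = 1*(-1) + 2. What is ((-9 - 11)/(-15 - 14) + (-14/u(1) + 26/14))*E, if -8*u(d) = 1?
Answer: 23253/203 ≈ 114.55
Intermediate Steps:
u(d) = -⅛ (u(d) = -⅛*1 = -⅛)
E = 1 (E = -1 + 2 = 1)
((-9 - 11)/(-15 - 14) + (-14/u(1) + 26/14))*E = ((-9 - 11)/(-15 - 14) + (-14/(-⅛) + 26/14))*1 = (-20/(-29) + (-14*(-8) + 26*(1/14)))*1 = (-20*(-1/29) + (112 + 13/7))*1 = (20/29 + 797/7)*1 = (23253/203)*1 = 23253/203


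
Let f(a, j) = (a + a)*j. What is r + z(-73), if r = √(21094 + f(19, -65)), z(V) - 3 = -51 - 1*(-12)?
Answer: -36 + 8*√291 ≈ 100.47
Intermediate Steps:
f(a, j) = 2*a*j (f(a, j) = (2*a)*j = 2*a*j)
z(V) = -36 (z(V) = 3 + (-51 - 1*(-12)) = 3 + (-51 + 12) = 3 - 39 = -36)
r = 8*√291 (r = √(21094 + 2*19*(-65)) = √(21094 - 2470) = √18624 = 8*√291 ≈ 136.47)
r + z(-73) = 8*√291 - 36 = -36 + 8*√291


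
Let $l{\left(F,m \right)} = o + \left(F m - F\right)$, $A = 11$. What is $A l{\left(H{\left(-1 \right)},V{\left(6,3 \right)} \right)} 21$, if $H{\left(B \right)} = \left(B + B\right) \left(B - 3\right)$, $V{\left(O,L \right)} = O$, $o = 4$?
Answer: $10164$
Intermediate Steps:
$H{\left(B \right)} = 2 B \left(-3 + B\right)$
$l{\left(F,m \right)} = 4 - F + F m$ ($l{\left(F,m \right)} = 4 + \left(F m - F\right) = 4 + \left(- F + F m\right) = 4 - F + F m$)
$A l{\left(H{\left(-1 \right)},V{\left(6,3 \right)} \right)} 21 = 11 \left(4 - 2 \left(-1\right) \left(-3 - 1\right) + 2 \left(-1\right) \left(-3 - 1\right) 6\right) 21 = 11 \left(4 - 2 \left(-1\right) \left(-4\right) + 2 \left(-1\right) \left(-4\right) 6\right) 21 = 11 \left(4 - 8 + 8 \cdot 6\right) 21 = 11 \left(4 - 8 + 48\right) 21 = 11 \cdot 44 \cdot 21 = 484 \cdot 21 = 10164$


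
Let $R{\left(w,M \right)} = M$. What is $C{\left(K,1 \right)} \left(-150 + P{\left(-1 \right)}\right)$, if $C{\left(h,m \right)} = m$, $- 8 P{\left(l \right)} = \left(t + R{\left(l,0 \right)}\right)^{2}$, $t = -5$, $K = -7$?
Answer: $- \frac{1225}{8} \approx -153.13$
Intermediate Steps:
$P{\left(l \right)} = - \frac{25}{8}$ ($P{\left(l \right)} = - \frac{\left(-5 + 0\right)^{2}}{8} = - \frac{\left(-5\right)^{2}}{8} = \left(- \frac{1}{8}\right) 25 = - \frac{25}{8}$)
$C{\left(K,1 \right)} \left(-150 + P{\left(-1 \right)}\right) = 1 \left(-150 - \frac{25}{8}\right) = 1 \left(- \frac{1225}{8}\right) = - \frac{1225}{8}$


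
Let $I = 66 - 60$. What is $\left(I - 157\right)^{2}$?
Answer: $22801$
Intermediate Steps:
$I = 6$ ($I = 66 - 60 = 6$)
$\left(I - 157\right)^{2} = \left(6 - 157\right)^{2} = \left(-151\right)^{2} = 22801$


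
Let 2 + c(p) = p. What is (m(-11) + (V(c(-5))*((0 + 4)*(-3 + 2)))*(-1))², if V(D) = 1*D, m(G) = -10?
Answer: 1444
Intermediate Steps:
c(p) = -2 + p
V(D) = D
(m(-11) + (V(c(-5))*((0 + 4)*(-3 + 2)))*(-1))² = (-10 + ((-2 - 5)*((0 + 4)*(-3 + 2)))*(-1))² = (-10 - 28*(-1)*(-1))² = (-10 - 7*(-4)*(-1))² = (-10 + 28*(-1))² = (-10 - 28)² = (-38)² = 1444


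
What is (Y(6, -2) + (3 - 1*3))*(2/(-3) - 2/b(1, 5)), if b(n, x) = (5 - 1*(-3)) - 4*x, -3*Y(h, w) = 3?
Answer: ½ ≈ 0.50000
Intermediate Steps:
Y(h, w) = -1 (Y(h, w) = -⅓*3 = -1)
b(n, x) = 8 - 4*x (b(n, x) = (5 + 3) - 4*x = 8 - 4*x)
(Y(6, -2) + (3 - 1*3))*(2/(-3) - 2/b(1, 5)) = (-1 + (3 - 1*3))*(2/(-3) - 2/(8 - 4*5)) = (-1 + (3 - 3))*(2*(-⅓) - 2/(8 - 20)) = (-1 + 0)*(-⅔ - 2/(-12)) = -(-⅔ - 2*(-1/12)) = -(-⅔ + ⅙) = -1*(-½) = ½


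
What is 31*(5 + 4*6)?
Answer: 899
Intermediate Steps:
31*(5 + 4*6) = 31*(5 + 24) = 31*29 = 899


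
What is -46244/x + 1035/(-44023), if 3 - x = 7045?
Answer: 144893653/22143569 ≈ 6.5434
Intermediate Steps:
x = -7042 (x = 3 - 1*7045 = 3 - 7045 = -7042)
-46244/x + 1035/(-44023) = -46244/(-7042) + 1035/(-44023) = -46244*(-1/7042) + 1035*(-1/44023) = 23122/3521 - 1035/44023 = 144893653/22143569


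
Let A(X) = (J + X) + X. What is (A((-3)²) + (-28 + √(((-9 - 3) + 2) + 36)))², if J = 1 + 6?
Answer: (-3 + √26)² ≈ 4.4059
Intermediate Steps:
J = 7
A(X) = 7 + 2*X (A(X) = (7 + X) + X = 7 + 2*X)
(A((-3)²) + (-28 + √(((-9 - 3) + 2) + 36)))² = ((7 + 2*(-3)²) + (-28 + √(((-9 - 3) + 2) + 36)))² = ((7 + 2*9) + (-28 + √((-12 + 2) + 36)))² = ((7 + 18) + (-28 + √(-10 + 36)))² = (25 + (-28 + √26))² = (-3 + √26)²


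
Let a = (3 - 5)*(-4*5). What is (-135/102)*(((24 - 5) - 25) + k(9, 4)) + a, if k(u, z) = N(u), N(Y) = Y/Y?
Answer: 1585/34 ≈ 46.618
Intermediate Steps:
N(Y) = 1
k(u, z) = 1
a = 40 (a = -2*(-20) = 40)
(-135/102)*(((24 - 5) - 25) + k(9, 4)) + a = (-135/102)*(((24 - 5) - 25) + 1) + 40 = (-135*1/102)*((19 - 25) + 1) + 40 = -45*(-6 + 1)/34 + 40 = -45/34*(-5) + 40 = 225/34 + 40 = 1585/34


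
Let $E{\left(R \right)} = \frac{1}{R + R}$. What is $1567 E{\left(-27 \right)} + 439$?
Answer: $\frac{22139}{54} \approx 409.98$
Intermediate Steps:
$E{\left(R \right)} = \frac{1}{2 R}$
$1567 E{\left(-27 \right)} + 439 = 1567 \frac{1}{2 \left(-27\right)} + 439 = 1567 \cdot \frac{1}{2} \left(- \frac{1}{27}\right) + 439 = 1567 \left(- \frac{1}{54}\right) + 439 = - \frac{1567}{54} + 439 = \frac{22139}{54}$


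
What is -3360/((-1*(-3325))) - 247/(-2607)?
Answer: -226807/247665 ≈ -0.91578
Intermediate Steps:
-3360/((-1*(-3325))) - 247/(-2607) = -3360/3325 - 247*(-1/2607) = -3360*1/3325 + 247/2607 = -96/95 + 247/2607 = -226807/247665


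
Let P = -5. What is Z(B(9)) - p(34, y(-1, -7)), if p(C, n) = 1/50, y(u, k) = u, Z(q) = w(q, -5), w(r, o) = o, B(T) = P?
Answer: -251/50 ≈ -5.0200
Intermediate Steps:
B(T) = -5
Z(q) = -5
p(C, n) = 1/50
Z(B(9)) - p(34, y(-1, -7)) = -5 - 1*1/50 = -5 - 1/50 = -251/50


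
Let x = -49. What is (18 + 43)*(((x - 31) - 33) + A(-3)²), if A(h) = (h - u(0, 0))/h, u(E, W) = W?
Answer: -6832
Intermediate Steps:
A(h) = 1 (A(h) = (h - 1*0)/h = (h + 0)/h = h/h = 1)
(18 + 43)*(((x - 31) - 33) + A(-3)²) = (18 + 43)*(((-49 - 31) - 33) + 1²) = 61*((-80 - 33) + 1) = 61*(-113 + 1) = 61*(-112) = -6832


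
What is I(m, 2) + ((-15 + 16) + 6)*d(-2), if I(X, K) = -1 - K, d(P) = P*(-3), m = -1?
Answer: 39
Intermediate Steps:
d(P) = -3*P
I(m, 2) + ((-15 + 16) + 6)*d(-2) = (-1 - 1*2) + ((-15 + 16) + 6)*(-3*(-2)) = (-1 - 2) + (1 + 6)*6 = -3 + 7*6 = -3 + 42 = 39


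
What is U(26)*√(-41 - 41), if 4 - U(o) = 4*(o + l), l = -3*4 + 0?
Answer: -52*I*√82 ≈ -470.88*I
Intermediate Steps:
l = -12 (l = -12 + 0 = -12)
U(o) = 52 - 4*o (U(o) = 4 - 4*(o - 12) = 4 - 4*(-12 + o) = 4 - (-48 + 4*o) = 4 + (48 - 4*o) = 52 - 4*o)
U(26)*√(-41 - 41) = (52 - 4*26)*√(-41 - 41) = (52 - 104)*√(-82) = -52*I*√82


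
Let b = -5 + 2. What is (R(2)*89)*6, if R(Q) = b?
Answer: -1602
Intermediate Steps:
b = -3
R(Q) = -3
(R(2)*89)*6 = -3*89*6 = -267*6 = -1602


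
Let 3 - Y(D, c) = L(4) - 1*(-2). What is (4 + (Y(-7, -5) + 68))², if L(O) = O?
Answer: 4761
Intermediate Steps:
Y(D, c) = -3 (Y(D, c) = 3 - (4 - 1*(-2)) = 3 - (4 + 2) = 3 - 1*6 = 3 - 6 = -3)
(4 + (Y(-7, -5) + 68))² = (4 + (-3 + 68))² = (4 + 65)² = 69² = 4761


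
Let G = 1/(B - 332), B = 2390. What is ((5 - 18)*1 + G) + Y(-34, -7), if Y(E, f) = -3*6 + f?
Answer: -78203/2058 ≈ -38.000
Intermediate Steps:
Y(E, f) = -18 + f
G = 1/2058 (G = 1/(2390 - 332) = 1/2058 ≈ 0.00048591)
((5 - 18)*1 + G) + Y(-34, -7) = ((5 - 18)*1 + 1/2058) + (-18 - 7) = (-13*1 + 1/2058) - 25 = (-13 + 1/2058) - 25 = -26753/2058 - 25 = -78203/2058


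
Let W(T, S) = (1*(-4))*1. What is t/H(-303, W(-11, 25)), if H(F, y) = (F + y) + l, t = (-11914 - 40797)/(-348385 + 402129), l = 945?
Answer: -52711/34288672 ≈ -0.0015373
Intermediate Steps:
t = -52711/53744 ≈ -0.98078
W(T, S) = -4 (W(T, S) = -4*1 = -4)
H(F, y) = 945 + F + y (H(F, y) = (F + y) + 945 = 945 + F + y)
t/H(-303, W(-11, 25)) = -52711/(53744*(945 - 303 - 4)) = -52711/53744/638 = -52711/53744*1/638 = -52711/34288672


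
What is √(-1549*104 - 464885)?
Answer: I*√625981 ≈ 791.19*I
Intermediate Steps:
√(-1549*104 - 464885) = √(-161096 - 464885) = √(-625981) = I*√625981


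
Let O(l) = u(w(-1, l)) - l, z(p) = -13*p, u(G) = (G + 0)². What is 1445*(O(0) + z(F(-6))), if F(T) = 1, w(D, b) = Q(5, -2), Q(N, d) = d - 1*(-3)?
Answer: -17340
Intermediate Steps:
Q(N, d) = 3 + d (Q(N, d) = d + 3 = 3 + d)
w(D, b) = 1 (w(D, b) = 3 - 2 = 1)
u(G) = G²
O(l) = 1 - l (O(l) = 1² - l = 1 - l)
1445*(O(0) + z(F(-6))) = 1445*((1 - 1*0) - 13*1) = 1445*((1 + 0) - 13) = 1445*(1 - 13) = 1445*(-12) = -17340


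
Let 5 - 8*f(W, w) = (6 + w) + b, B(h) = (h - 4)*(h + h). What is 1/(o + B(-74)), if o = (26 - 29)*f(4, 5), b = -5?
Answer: 8/92355 ≈ 8.6622e-5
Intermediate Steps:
B(h) = 2*h*(-4 + h) (B(h) = (-4 + h)*(2*h) = 2*h*(-4 + h))
f(W, w) = ½ - w/8 (f(W, w) = 5/8 - ((6 + w) - 5)/8 = 5/8 - (1 + w)/8 = 5/8 + (-⅛ - w/8) = ½ - w/8)
o = 3/8 (o = (26 - 29)*(½ - ⅛*5) = -3*(½ - 5/8) = -3*(-⅛) = 3/8 ≈ 0.37500)
1/(o + B(-74)) = 1/(3/8 + 2*(-74)*(-4 - 74)) = 1/(3/8 + 2*(-74)*(-78)) = 1/(3/8 + 11544) = 1/(92355/8) = 8/92355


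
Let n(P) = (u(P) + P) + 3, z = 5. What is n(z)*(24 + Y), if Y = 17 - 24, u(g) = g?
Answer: 221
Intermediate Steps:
Y = -7
n(P) = 3 + 2*P (n(P) = (P + P) + 3 = 2*P + 3 = 3 + 2*P)
n(z)*(24 + Y) = (3 + 2*5)*(24 - 7) = (3 + 10)*17 = 13*17 = 221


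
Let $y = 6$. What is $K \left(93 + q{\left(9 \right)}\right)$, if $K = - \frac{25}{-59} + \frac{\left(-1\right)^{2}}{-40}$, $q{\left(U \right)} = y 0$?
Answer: $\frac{87513}{2360} \approx 37.082$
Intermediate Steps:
$q{\left(U \right)} = 0$ ($q{\left(U \right)} = 6 \cdot 0 = 0$)
$K = \frac{941}{2360}$ ($K = \left(-25\right) \left(- \frac{1}{59}\right) + 1 \left(- \frac{1}{40}\right) = \frac{25}{59} - \frac{1}{40} = \frac{941}{2360} \approx 0.39873$)
$K \left(93 + q{\left(9 \right)}\right) = \frac{941 \left(93 + 0\right)}{2360} = \frac{941}{2360} \cdot 93 = \frac{87513}{2360}$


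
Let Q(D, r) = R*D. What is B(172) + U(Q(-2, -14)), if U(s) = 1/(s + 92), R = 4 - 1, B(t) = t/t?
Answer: 87/86 ≈ 1.0116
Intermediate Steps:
B(t) = 1
R = 3
Q(D, r) = 3*D
U(s) = 1/(92 + s)
B(172) + U(Q(-2, -14)) = 1 + 1/(92 + 3*(-2)) = 1 + 1/(92 - 6) = 1 + 1/86 = 87/86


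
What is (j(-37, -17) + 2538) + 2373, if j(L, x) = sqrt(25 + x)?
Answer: 4911 + 2*sqrt(2) ≈ 4913.8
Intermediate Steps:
(j(-37, -17) + 2538) + 2373 = (sqrt(25 - 17) + 2538) + 2373 = (sqrt(8) + 2538) + 2373 = (2*sqrt(2) + 2538) + 2373 = (2538 + 2*sqrt(2)) + 2373 = 4911 + 2*sqrt(2)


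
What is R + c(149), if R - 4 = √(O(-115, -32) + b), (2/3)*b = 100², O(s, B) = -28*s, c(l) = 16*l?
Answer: 2388 + 2*√4555 ≈ 2523.0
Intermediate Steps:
b = 15000 (b = (3/2)*100² = (3/2)*10000 = 15000)
R = 4 + 2*√4555 (R = 4 + √(-28*(-115) + 15000) = 4 + √(3220 + 15000) = 4 + √18220 = 4 + 2*√4555 ≈ 138.98)
R + c(149) = (4 + 2*√4555) + 16*149 = (4 + 2*√4555) + 2384 = 2388 + 2*√4555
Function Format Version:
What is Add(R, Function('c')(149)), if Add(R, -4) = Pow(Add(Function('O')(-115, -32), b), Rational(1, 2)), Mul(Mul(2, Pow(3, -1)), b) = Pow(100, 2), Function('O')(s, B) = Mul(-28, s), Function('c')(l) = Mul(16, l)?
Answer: Add(2388, Mul(2, Pow(4555, Rational(1, 2)))) ≈ 2523.0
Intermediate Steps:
b = 15000 (b = Mul(Rational(3, 2), Pow(100, 2)) = Mul(Rational(3, 2), 10000) = 15000)
R = Add(4, Mul(2, Pow(4555, Rational(1, 2)))) (R = Add(4, Pow(Add(Mul(-28, -115), 15000), Rational(1, 2))) = Add(4, Pow(Add(3220, 15000), Rational(1, 2))) = Add(4, Pow(18220, Rational(1, 2))) = Add(4, Mul(2, Pow(4555, Rational(1, 2)))) ≈ 138.98)
Add(R, Function('c')(149)) = Add(Add(4, Mul(2, Pow(4555, Rational(1, 2)))), Mul(16, 149)) = Add(Add(4, Mul(2, Pow(4555, Rational(1, 2)))), 2384) = Add(2388, Mul(2, Pow(4555, Rational(1, 2))))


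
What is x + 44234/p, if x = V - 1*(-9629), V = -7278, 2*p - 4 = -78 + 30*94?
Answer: 3272157/1373 ≈ 2383.2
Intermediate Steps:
p = 1373 (p = 2 + (-78 + 30*94)/2 = 2 + (-78 + 2820)/2 = 2 + (1/2)*2742 = 2 + 1371 = 1373)
x = 2351 (x = -7278 - 1*(-9629) = -7278 + 9629 = 2351)
x + 44234/p = 2351 + 44234/1373 = 3272157/1373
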